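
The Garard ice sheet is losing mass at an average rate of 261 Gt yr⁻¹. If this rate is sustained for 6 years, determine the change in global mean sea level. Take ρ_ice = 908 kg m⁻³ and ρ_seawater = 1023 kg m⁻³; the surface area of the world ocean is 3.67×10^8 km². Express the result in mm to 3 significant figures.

≈ 4.17 mm

Total mass lost = 261 Gt/yr × 6 yr = 1566 Gt = 1.566×10^15 kg.
ρ_w = 1023 kg m⁻³, so water volume = 1.566×10^15 / 1023 = 1.531×10^12 m³.
Δh = 1.531×10^12 / 3.67×10^14 = 4.17×10^-3 m = 4.17 mm.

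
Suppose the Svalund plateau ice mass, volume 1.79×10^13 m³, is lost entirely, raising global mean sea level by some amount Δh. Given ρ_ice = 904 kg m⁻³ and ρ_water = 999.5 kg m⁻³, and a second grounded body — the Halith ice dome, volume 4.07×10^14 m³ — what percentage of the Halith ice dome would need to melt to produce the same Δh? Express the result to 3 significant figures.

≈ 4.40 %

Equal sea-level rise means equal mass of meltwater, i.e. equal mass of ice lost.
Ice mass of Svalund: 1.618×10^16 kg; ice mass of Halith: 3.679×10^17 kg.
Fraction required = 1.618×10^16 / 3.679×10^17 = 0.0440 → 4.40 %.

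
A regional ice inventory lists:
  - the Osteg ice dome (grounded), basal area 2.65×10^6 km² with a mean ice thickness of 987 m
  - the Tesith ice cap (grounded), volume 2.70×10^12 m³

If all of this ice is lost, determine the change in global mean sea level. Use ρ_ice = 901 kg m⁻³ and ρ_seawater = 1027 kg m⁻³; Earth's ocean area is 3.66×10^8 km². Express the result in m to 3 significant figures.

≈ 6.28 m

Osteg: ice volume = 2.65×10^6 km² × 987 m = 2.616×10^6 km³; 2.616×10^6 × (901/1027) = 2.295×10^6 km³ of water.
Tesith: 2.70×10^12 m³ × (901/1027) = 2.369×10^12 m³ of water.
Total added water ≈ 2.297×10^15 m³ over 3.66×10^14 m² → Δh = 6.28 m.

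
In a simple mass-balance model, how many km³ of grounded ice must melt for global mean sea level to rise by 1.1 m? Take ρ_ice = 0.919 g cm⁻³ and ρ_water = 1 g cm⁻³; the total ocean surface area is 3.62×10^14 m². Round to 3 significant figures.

Required water volume = Δh × A = 1.1 m × 3.62×10^14 m² = 3.982×10^14 m³ = 3.982×10^5 km³.
Ice volume = water volume × ρ_w/ρ_ice = 3.982×10^5 × 1000/919 = 4.33×10^5 km³.

≈ 4.33×10^5 km³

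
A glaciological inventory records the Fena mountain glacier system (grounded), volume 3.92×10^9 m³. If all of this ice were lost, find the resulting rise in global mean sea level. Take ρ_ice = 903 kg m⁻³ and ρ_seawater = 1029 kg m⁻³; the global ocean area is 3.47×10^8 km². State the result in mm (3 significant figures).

Fena: 3.92×10^9 m³ × (903/1029) = 3.440×10^9 m³ of water.
Spread over 3.47×10^14 m² of ocean, Δh = 3.440×10^9 / 3.47×10^14 = 9.91×10^-6 m = 9.91×10^-3 mm.

≈ 9.91×10^-3 mm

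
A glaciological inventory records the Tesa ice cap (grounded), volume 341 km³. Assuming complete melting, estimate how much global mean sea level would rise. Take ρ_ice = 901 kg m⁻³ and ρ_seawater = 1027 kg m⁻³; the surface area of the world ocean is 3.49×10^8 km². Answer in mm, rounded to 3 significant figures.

≈ 0.857 mm

Tesa: 341 km³ × (901/1027) = 299.2 km³ of water.
Spread over 3.49×10^14 m² of ocean, Δh = 2.992×10^11 / 3.49×10^14 = 8.57×10^-4 m = 0.857 mm.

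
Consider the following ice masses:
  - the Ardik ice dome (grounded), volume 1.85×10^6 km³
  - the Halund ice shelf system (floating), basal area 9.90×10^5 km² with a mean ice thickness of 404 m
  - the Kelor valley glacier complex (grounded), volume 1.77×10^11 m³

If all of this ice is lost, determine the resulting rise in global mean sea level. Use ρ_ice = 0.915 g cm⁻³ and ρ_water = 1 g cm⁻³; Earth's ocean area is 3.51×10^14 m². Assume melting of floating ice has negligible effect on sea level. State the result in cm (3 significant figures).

≈ 482 cm

Ardik: 1.85×10^6 km³ × (915/1000) = 1.693×10^6 km³ of water.
The Halund ice shelf system is floating and already displaces its own weight of water, so its melt adds essentially nothing to sea level.
Kelor: 1.77×10^11 m³ × (915/1000) = 1.620×10^11 m³ of water.
Total added water ≈ 1.693×10^15 m³ over 3.51×10^14 m² → Δh = 4.82 m = 482 cm.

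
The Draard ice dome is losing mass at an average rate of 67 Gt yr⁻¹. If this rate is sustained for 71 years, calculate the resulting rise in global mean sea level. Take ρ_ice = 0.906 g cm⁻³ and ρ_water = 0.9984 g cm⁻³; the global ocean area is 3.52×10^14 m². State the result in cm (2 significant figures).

≈ 1.4 cm

Total mass lost = 67 Gt/yr × 71 yr = 4757 Gt = 4.757×10^15 kg.
ρ_w = 0.9984 g cm⁻³ = 998.4 kg m⁻³, so water volume = 4.757×10^15 / 998.4 = 4.765×10^12 m³.
Δh = 4.765×10^12 / 3.52×10^14 = 0.0135 m = 1.4 cm.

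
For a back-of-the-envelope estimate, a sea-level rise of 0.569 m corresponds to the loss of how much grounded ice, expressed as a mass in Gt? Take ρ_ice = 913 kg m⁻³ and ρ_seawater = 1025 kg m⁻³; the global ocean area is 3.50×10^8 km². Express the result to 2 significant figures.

≈ 2.0×10^5 Gt

Required water volume = Δh × A = 0.569 m × 3.50×10^14 m² = 1.991×10^14 m³.
ρ_w = 1025 kg m⁻³, so the mass of water = 1.991×10^14 m³ × 1025 kg m⁻³ = 2.041×10^17 kg = 2.0×10^5 Gt (and the same mass of ice, by conservation).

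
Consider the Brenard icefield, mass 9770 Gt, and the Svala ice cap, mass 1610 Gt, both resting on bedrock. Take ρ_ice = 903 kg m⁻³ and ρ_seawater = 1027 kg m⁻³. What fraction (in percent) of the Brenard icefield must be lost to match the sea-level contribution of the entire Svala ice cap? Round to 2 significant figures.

Equal sea-level rise means equal mass of meltwater, i.e. equal mass of ice lost.
Ice mass of Svala: 1.610×10^15 kg; ice mass of Brenard: 9.770×10^15 kg.
Fraction required = 1.610×10^15 / 9.770×10^15 = 0.165 → 16 %.

≈ 16 %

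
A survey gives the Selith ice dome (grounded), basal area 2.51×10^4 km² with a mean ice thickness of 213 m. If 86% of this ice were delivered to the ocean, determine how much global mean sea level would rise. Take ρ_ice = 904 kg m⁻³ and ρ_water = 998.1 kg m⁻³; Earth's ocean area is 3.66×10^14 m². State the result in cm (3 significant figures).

≈ 1.14 cm

Selith: ice volume = 2.51×10^4 km² × 213 m = 5346 km³; 0.86 × 5346 × (904/998.1) = 4164 km³ of water.
Spread over 3.66×10^14 m² of ocean, Δh = 4.164×10^12 / 3.66×10^14 = 0.0114 m = 1.14 cm.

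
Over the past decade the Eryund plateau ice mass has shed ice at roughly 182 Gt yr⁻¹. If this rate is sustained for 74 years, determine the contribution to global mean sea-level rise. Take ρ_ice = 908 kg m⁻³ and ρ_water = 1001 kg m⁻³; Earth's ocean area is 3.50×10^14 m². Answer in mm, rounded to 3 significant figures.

Total mass lost = 182 Gt/yr × 74 yr = 1.347×10^4 Gt = 1.347×10^16 kg.
ρ_w = 1001 kg m⁻³, so water volume = 1.347×10^16 / 1001 = 1.345×10^13 m³.
Δh = 1.345×10^13 / 3.50×10^14 = 0.0384 m = 38.4 mm.

≈ 38.4 mm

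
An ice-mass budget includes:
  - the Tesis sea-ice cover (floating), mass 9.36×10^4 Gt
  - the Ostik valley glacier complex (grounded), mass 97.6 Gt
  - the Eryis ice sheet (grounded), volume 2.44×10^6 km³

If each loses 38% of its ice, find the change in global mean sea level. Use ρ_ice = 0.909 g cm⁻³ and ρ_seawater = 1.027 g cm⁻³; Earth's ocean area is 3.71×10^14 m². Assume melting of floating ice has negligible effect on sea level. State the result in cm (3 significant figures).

The Tesis sea-ice cover is floating and already displaces its own weight of water, so its melt adds essentially nothing to sea level.
Ostik: 0.38 × 97.6 Gt = 3.709×10^13 kg; dividing by ρ_w = 1.027 g cm⁻³ = 1027 kg m⁻³ gives 3.611×10^10 m³ of water.
Eryis: 0.38 × 2.44×10^6 km³ × (909/1027) = 8.207×10^5 km³ of water.
Total added water ≈ 8.207×10^14 m³ over 3.71×10^14 m² → Δh = 2.21 m = 221 cm.

≈ 221 cm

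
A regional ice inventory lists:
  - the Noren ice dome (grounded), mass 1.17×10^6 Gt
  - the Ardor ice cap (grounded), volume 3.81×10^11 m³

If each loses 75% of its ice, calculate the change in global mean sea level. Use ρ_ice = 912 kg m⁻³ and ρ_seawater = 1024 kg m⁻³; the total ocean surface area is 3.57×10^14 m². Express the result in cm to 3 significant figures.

Noren: 0.75 × 1.17×10^6 Gt = 8.775×10^17 kg; dividing by ρ_w = 1024 kg m⁻³ gives 8.569×10^14 m³ of water.
Ardor: 0.75 × 3.81×10^11 m³ × (912/1024) = 2.545×10^11 m³ of water.
Total added water ≈ 8.572×10^14 m³ over 3.57×10^14 m² → Δh = 2.40 m = 240 cm.

≈ 240 cm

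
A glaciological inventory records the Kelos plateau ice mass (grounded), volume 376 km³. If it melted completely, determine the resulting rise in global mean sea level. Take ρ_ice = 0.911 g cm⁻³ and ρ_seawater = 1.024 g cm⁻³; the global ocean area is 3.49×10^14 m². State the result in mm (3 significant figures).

Kelos: 376 km³ × (911/1024) = 334.5 km³ of water.
Spread over 3.49×10^14 m² of ocean, Δh = 3.345×10^11 / 3.49×10^14 = 9.58×10^-4 m = 0.958 mm.

≈ 0.958 mm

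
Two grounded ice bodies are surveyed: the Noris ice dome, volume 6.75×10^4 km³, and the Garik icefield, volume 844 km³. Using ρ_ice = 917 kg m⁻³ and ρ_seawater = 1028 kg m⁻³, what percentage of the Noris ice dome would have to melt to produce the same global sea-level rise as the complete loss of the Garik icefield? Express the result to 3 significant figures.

≈ 1.25 %

Equal sea-level rise means equal mass of meltwater, i.e. equal mass of ice lost.
Ice mass of Garik: 7.739×10^14 kg; ice mass of Noris: 6.190×10^16 kg.
Fraction required = 7.739×10^14 / 6.190×10^16 = 0.0125 → 1.25 %.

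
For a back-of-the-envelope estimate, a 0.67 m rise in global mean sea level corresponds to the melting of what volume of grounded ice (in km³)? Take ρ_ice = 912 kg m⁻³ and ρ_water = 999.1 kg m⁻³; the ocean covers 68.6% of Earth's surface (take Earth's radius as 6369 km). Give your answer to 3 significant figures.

≈ 2.57×10^5 km³

Required water volume = Δh × A = 0.67 m × 3.50×10^14 m² = 2.343×10^14 m³ = 2.343×10^5 km³.
Ice volume = water volume × ρ_w/ρ_ice = 2.343×10^5 × 999.1/912 = 2.57×10^5 km³.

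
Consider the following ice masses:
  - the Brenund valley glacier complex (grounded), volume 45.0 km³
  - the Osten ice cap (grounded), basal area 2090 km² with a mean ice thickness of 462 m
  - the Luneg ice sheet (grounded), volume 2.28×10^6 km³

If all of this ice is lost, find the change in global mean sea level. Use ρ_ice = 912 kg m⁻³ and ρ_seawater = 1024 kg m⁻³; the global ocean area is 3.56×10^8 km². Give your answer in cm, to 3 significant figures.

≈ 571 cm

Brenund: 45.0 km³ × (912/1024) = 40.08 km³ of water.
Osten: ice volume = 2090 km² × 462 m = 965.6 km³; 965.6 × (912/1024) = 860.0 km³ of water.
Luneg: 2.28×10^6 km³ × (912/1024) = 2.031×10^6 km³ of water.
Total added water ≈ 2.032×10^15 m³ over 3.56×10^14 m² → Δh = 5.71 m = 571 cm.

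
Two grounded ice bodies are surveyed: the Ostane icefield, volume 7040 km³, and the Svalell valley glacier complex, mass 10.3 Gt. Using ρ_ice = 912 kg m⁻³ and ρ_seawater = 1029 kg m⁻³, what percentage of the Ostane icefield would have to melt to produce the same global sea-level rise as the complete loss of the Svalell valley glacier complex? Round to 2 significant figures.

≈ 0.16 %

Equal sea-level rise means equal mass of meltwater, i.e. equal mass of ice lost.
Ice mass of Svalell: 1.030×10^13 kg; ice mass of Ostane: 6.420×10^15 kg.
Fraction required = 1.030×10^13 / 6.420×10^15 = 1.60×10^-3 → 0.16 %.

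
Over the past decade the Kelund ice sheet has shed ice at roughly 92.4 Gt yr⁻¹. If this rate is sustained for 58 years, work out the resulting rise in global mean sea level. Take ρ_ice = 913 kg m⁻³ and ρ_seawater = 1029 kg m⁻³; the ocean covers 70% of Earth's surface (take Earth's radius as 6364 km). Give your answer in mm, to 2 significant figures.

≈ 15 mm

Total mass lost = 92.4 Gt/yr × 58 yr = 5359 Gt = 5.359×10^15 kg.
ρ_w = 1029 kg m⁻³, so water volume = 5.359×10^15 / 1029 = 5.208×10^12 m³.
Δh = 5.208×10^12 / 3.56×10^14 = 0.0146 m = 15 mm.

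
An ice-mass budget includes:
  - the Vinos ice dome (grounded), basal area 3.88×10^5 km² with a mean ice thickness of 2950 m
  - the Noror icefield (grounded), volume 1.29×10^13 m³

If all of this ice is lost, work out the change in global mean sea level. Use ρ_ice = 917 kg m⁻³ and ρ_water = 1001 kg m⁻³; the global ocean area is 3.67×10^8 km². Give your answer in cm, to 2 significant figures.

Vinos: ice volume = 3.88×10^5 km² × 2950 m = 1.145×10^6 km³; 1.145×10^6 × (917/1001) = 1.049×10^6 km³ of water.
Noror: 1.29×10^13 m³ × (917/1001) = 1.182×10^13 m³ of water.
Total added water ≈ 1.060×10^15 m³ over 3.67×10^14 m² → Δh = 2.89 m = 290 cm.

≈ 290 cm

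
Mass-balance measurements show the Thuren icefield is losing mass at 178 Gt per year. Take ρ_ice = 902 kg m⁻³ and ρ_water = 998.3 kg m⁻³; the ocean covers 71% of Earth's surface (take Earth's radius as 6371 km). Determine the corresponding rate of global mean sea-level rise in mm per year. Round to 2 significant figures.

ρ_w = 998.3 kg m⁻³. Annual water volume added = 178 Gt / ρ_w = 1.780×10^14 kg / 998.3 kg m⁻³ = 1.783×10^11 m³.
Δh per year = 1.783×10^11 / 3.62×10^14 = 4.92×10^-4 m = 0.49 mm.

≈ 0.49 mm/yr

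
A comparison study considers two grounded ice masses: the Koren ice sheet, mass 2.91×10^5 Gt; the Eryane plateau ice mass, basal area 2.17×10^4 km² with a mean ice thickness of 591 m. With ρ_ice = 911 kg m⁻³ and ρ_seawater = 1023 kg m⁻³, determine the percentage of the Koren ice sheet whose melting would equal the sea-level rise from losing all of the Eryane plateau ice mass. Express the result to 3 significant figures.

≈ 4.01 %

Equal sea-level rise means equal mass of meltwater, i.e. equal mass of ice lost.
Ice mass of Eryane: 1.168×10^16 kg; ice mass of Koren: 2.910×10^17 kg.
Fraction required = 1.168×10^16 / 2.910×10^17 = 0.0401 → 4.01 %.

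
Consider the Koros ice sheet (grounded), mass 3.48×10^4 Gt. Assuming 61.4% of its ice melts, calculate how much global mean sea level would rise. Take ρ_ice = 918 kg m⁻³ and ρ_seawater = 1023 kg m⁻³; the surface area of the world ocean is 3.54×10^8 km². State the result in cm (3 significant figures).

≈ 5.90 cm

Koros: 0.614 × 3.48×10^4 Gt = 2.137×10^16 kg; dividing by ρ_w = 1023 kg m⁻³ gives 2.089×10^13 m³ of water.
Spread over 3.54×10^14 m² of ocean, Δh = 2.089×10^13 / 3.54×10^14 = 0.0590 m = 5.90 cm.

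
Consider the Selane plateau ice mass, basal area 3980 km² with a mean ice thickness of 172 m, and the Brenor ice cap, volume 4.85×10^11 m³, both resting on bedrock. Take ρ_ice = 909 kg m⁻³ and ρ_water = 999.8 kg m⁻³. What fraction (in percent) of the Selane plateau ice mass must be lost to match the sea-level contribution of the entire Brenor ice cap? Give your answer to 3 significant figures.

Equal sea-level rise means equal mass of meltwater, i.e. equal mass of ice lost.
Ice mass of Brenor: 4.409×10^14 kg; ice mass of Selane: 6.223×10^14 kg.
Fraction required = 4.409×10^14 / 6.223×10^14 = 0.708 → 70.8 %.

≈ 70.8 %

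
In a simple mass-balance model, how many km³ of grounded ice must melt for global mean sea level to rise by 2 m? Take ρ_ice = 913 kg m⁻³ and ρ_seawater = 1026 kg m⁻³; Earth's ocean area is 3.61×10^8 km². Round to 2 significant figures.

≈ 8.1×10^5 km³

Required water volume = Δh × A = 2 m × 3.61×10^14 m² = 7.220×10^14 m³ = 7.220×10^5 km³.
Ice volume = water volume × ρ_w/ρ_ice = 7.220×10^5 × 1026/913 = 8.1×10^5 km³.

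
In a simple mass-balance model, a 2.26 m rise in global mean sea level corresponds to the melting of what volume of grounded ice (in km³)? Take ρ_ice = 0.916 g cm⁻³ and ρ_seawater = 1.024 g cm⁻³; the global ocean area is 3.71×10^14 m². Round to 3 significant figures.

Required water volume = Δh × A = 2.26 m × 3.71×10^14 m² = 8.385×10^14 m³ = 8.385×10^5 km³.
Ice volume = water volume × ρ_w/ρ_ice = 8.385×10^5 × 1024/916 = 9.37×10^5 km³.

≈ 9.37×10^5 km³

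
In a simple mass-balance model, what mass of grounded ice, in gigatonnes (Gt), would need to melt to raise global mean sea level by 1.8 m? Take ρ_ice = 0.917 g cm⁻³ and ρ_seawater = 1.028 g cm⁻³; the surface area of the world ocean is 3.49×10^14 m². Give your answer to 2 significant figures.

≈ 6.5×10^5 Gt

Required water volume = Δh × A = 1.8 m × 3.49×10^14 m² = 6.282×10^14 m³.
ρ_w = 1.028 g cm⁻³ = 1028 kg m⁻³, so the mass of water = 6.282×10^14 m³ × 1028 kg m⁻³ = 6.458×10^17 kg = 6.5×10^5 Gt (and the same mass of ice, by conservation).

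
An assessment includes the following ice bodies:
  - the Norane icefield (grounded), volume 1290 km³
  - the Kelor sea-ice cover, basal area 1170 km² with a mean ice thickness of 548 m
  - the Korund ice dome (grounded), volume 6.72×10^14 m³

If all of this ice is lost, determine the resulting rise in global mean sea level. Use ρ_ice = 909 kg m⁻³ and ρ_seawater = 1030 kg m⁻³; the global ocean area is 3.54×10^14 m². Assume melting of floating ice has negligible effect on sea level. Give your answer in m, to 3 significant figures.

≈ 1.68 m

Norane: 1290 km³ × (909/1030) = 1138 km³ of water.
The Kelor sea-ice cover is floating and already displaces its own weight of water, so its melt adds essentially nothing to sea level.
Korund: 6.72×10^14 m³ × (909/1030) = 5.931×10^14 m³ of water.
Total added water ≈ 5.942×10^14 m³ over 3.54×10^14 m² → Δh = 1.68 m.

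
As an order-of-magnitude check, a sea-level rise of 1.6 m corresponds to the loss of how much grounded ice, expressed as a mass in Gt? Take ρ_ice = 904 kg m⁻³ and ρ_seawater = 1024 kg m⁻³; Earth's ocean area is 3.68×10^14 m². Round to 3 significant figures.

≈ 6.03×10^5 Gt

Required water volume = Δh × A = 1.6 m × 3.68×10^14 m² = 5.888×10^14 m³.
ρ_w = 1024 kg m⁻³, so the mass of water = 5.888×10^14 m³ × 1024 kg m⁻³ = 6.029×10^17 kg = 6.03×10^5 Gt (and the same mass of ice, by conservation).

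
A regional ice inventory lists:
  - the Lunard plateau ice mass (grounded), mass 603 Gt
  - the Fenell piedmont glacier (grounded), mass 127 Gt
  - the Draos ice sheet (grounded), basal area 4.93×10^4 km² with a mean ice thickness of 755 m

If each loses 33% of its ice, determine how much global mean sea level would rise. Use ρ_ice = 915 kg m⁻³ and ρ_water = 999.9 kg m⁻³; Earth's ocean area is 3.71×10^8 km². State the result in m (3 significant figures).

≈ 0.0309 m

Lunard: 0.33 × 603 Gt = 1.990×10^14 kg; dividing by ρ_w = 999.9 kg m⁻³ gives 1.990×10^11 m³ of water.
Fenell: 0.33 × 127 Gt = 4.191×10^13 kg; dividing by ρ_w = 999.9 kg m⁻³ gives 4.191×10^10 m³ of water.
Draos: ice volume = 4.93×10^4 km² × 755 m = 3.722×10^4 km³; 0.33 × 3.722×10^4 × (915/999.9) = 1.124×10^4 km³ of water.
Total added water ≈ 1.148×10^13 m³ over 3.71×10^14 m² → Δh = 0.0309 m.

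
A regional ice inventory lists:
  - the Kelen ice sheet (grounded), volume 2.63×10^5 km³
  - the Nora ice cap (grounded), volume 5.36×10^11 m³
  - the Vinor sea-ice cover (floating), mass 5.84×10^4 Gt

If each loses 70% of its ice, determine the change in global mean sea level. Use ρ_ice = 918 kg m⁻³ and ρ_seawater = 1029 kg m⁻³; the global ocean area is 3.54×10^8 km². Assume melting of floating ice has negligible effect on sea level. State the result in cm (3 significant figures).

≈ 46.5 cm

Kelen: 0.7 × 2.63×10^5 km³ × (918/1029) = 1.642×10^5 km³ of water.
Nora: 0.7 × 5.36×10^11 m³ × (918/1029) = 3.347×10^11 m³ of water.
The Vinor sea-ice cover is floating and already displaces its own weight of water, so its melt adds essentially nothing to sea level.
Total added water ≈ 1.646×10^14 m³ over 3.54×10^14 m² → Δh = 0.465 m = 46.5 cm.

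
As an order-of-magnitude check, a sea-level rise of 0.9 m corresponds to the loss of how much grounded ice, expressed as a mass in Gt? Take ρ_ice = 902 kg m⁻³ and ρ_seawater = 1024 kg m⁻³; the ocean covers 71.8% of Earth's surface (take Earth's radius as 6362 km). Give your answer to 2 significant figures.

Required water volume = Δh × A = 0.9 m × 3.65×10^14 m² = 3.287×10^14 m³.
ρ_w = 1024 kg m⁻³, so the mass of water = 3.287×10^14 m³ × 1024 kg m⁻³ = 3.366×10^17 kg = 3.4×10^5 Gt (and the same mass of ice, by conservation).

≈ 3.4×10^5 Gt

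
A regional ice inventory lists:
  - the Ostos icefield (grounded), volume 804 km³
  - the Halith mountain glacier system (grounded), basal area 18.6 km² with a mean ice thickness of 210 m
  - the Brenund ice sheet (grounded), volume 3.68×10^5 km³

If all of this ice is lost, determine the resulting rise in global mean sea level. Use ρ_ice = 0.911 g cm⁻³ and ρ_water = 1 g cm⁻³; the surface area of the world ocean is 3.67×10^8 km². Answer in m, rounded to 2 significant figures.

Ostos: 804 km³ × (911/1000) = 732.4 km³ of water.
Halith: ice volume = 18.6 km² × 210 m = 3.906 km³; 3.906 × (911/1000) = 3.558 km³ of water.
Brenund: 3.68×10^5 km³ × (911/1000) = 3.352×10^5 km³ of water.
Total added water ≈ 3.360×10^14 m³ over 3.67×10^14 m² → Δh = 0.915 m.

≈ 0.92 m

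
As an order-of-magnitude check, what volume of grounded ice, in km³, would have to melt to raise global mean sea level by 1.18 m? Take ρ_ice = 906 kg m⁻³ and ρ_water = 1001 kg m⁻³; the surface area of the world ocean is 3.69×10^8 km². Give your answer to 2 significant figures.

Required water volume = Δh × A = 1.18 m × 3.69×10^14 m² = 4.354×10^14 m³ = 4.354×10^5 km³.
Ice volume = water volume × ρ_w/ρ_ice = 4.354×10^5 × 1001/906 = 4.8×10^5 km³.

≈ 4.8×10^5 km³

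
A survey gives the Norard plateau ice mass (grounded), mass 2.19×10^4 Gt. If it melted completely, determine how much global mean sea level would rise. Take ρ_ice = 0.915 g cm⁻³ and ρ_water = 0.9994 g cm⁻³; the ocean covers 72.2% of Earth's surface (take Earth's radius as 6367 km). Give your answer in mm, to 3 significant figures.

≈ 59.6 mm

Norard: 2.19×10^4 Gt = 2.190×10^16 kg; dividing by ρ_w = 0.9994 g cm⁻³ = 999.4 kg m⁻³ gives 2.191×10^13 m³ of water.
Spread over 3.68×10^14 m² of ocean, Δh = 2.191×10^13 / 3.68×10^14 = 0.0596 m = 59.6 mm.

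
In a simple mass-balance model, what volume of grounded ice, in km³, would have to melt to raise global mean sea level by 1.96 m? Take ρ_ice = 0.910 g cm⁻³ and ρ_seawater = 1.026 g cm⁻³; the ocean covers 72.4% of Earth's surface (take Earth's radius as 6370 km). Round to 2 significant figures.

Required water volume = Δh × A = 1.96 m × 3.69×10^14 m² = 7.236×10^14 m³ = 7.236×10^5 km³.
Ice volume = water volume × ρ_w/ρ_ice = 7.236×10^5 × 1026/910 = 8.2×10^5 km³.

≈ 8.2×10^5 km³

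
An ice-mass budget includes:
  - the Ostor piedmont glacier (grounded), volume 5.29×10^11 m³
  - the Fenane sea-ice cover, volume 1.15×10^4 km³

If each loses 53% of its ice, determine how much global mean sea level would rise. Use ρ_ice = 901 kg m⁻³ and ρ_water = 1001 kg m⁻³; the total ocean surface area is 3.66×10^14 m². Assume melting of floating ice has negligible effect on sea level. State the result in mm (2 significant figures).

≈ 0.69 mm

Ostor: 0.53 × 5.29×10^11 m³ × (901/1001) = 2.524×10^11 m³ of water.
The Fenane sea-ice cover is floating and already displaces its own weight of water, so its melt adds essentially nothing to sea level.
Total added water ≈ 2.524×10^11 m³ over 3.66×10^14 m² → Δh = 6.90×10^-4 m = 0.69 mm.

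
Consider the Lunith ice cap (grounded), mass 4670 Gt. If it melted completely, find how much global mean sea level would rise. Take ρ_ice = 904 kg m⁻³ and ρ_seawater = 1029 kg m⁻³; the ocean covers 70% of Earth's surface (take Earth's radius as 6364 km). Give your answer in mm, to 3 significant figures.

≈ 12.7 mm

Lunith: 4670 Gt = 4.670×10^15 kg; dividing by ρ_w = 1029 kg m⁻³ gives 4.538×10^12 m³ of water.
Spread over 3.56×10^14 m² of ocean, Δh = 4.538×10^12 / 3.56×10^14 = 0.0127 m = 12.7 mm.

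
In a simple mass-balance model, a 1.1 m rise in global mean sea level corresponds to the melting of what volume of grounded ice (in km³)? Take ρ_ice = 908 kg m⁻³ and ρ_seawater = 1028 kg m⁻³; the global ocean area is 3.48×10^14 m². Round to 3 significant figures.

≈ 4.33×10^5 km³

Required water volume = Δh × A = 1.1 m × 3.48×10^14 m² = 3.828×10^14 m³ = 3.828×10^5 km³.
Ice volume = water volume × ρ_w/ρ_ice = 3.828×10^5 × 1028/908 = 4.33×10^5 km³.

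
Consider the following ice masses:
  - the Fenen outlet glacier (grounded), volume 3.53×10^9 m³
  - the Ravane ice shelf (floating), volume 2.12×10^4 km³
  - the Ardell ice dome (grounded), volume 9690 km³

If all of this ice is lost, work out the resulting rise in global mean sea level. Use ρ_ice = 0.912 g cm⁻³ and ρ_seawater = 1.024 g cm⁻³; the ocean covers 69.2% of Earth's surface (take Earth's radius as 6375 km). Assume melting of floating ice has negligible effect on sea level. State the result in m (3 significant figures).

Fenen: 3.53×10^9 m³ × (912/1024) = 3.144×10^9 m³ of water.
The Ravane ice shelf is floating and already displaces its own weight of water, so its melt adds essentially nothing to sea level.
Ardell: 9690 km³ × (912/1024) = 8630 km³ of water.
Total added water ≈ 8.633×10^12 m³ over 3.53×10^14 m² → Δh = 0.0244 m.

≈ 0.0244 m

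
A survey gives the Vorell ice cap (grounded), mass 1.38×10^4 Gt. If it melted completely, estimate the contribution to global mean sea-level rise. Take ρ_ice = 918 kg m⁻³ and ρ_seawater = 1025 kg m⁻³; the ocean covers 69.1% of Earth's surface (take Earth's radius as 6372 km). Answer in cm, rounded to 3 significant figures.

Vorell: 1.38×10^4 Gt = 1.380×10^16 kg; dividing by ρ_w = 1025 kg m⁻³ gives 1.346×10^13 m³ of water.
Spread over 3.53×10^14 m² of ocean, Δh = 1.346×10^13 / 3.53×10^14 = 0.0382 m = 3.82 cm.

≈ 3.82 cm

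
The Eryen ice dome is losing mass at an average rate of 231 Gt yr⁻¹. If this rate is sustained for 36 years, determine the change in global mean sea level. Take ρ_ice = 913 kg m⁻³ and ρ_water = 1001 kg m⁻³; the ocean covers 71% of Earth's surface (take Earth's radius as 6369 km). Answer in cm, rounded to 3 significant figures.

≈ 2.30 cm

Total mass lost = 231 Gt/yr × 36 yr = 8316 Gt = 8.316×10^15 kg.
ρ_w = 1001 kg m⁻³, so water volume = 8.316×10^15 / 1001 = 8.308×10^12 m³.
Δh = 8.308×10^12 / 3.62×10^14 = 0.0230 m = 2.30 cm.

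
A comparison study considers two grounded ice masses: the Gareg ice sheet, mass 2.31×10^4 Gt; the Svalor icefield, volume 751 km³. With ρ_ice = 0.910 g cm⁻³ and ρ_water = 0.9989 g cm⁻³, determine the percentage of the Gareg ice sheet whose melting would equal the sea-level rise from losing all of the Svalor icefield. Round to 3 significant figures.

≈ 2.96 %

Equal sea-level rise means equal mass of meltwater, i.e. equal mass of ice lost.
Ice mass of Svalor: 6.834×10^14 kg; ice mass of Gareg: 2.310×10^16 kg.
Fraction required = 6.834×10^14 / 2.310×10^16 = 0.0296 → 2.96 %.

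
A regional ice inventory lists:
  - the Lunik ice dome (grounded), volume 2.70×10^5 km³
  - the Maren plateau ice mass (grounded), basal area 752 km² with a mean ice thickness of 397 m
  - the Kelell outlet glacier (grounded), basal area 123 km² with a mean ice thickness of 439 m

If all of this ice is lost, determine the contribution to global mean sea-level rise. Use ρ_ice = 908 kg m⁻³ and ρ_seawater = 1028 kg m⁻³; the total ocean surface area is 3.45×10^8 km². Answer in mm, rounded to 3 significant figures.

≈ 692 mm

Lunik: 2.70×10^5 km³ × (908/1028) = 2.385×10^5 km³ of water.
Maren: ice volume = 752 km² × 397 m = 298.5 km³; 298.5 × (908/1028) = 263.7 km³ of water.
Kelell: ice volume = 123 km² × 439 m = 54.00 km³; 54.00 × (908/1028) = 47.69 km³ of water.
Total added water ≈ 2.388×10^14 m³ over 3.45×10^14 m² → Δh = 0.692 m = 692 mm.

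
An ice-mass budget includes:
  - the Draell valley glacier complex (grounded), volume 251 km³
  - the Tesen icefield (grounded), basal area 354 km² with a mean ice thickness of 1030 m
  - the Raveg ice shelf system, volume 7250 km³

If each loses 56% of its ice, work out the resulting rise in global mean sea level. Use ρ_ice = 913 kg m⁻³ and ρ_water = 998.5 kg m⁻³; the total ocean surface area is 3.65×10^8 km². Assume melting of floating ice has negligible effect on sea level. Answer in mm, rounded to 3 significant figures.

≈ 0.864 mm

Draell: 0.56 × 251 km³ × (913/998.5) = 128.5 km³ of water.
Tesen: ice volume = 354 km² × 1030 m = 364.6 km³; 0.56 × 364.6 × (913/998.5) = 186.7 km³ of water.
The Raveg ice shelf system is floating and already displaces its own weight of water, so its melt adds essentially nothing to sea level.
Total added water ≈ 3.152×10^11 m³ over 3.65×10^14 m² → Δh = 8.64×10^-4 m = 0.864 mm.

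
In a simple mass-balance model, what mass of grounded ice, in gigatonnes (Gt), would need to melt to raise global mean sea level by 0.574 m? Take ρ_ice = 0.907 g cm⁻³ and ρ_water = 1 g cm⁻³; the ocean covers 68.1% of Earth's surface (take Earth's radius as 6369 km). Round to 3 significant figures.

Required water volume = Δh × A = 0.574 m × 3.47×10^14 m² = 1.993×10^14 m³.
ρ_w = 1 g cm⁻³ = 1000 kg m⁻³, so the mass of water = 1.993×10^14 m³ × 1000 kg m⁻³ = 1.993×10^17 kg = 1.99×10^5 Gt (and the same mass of ice, by conservation).

≈ 1.99×10^5 Gt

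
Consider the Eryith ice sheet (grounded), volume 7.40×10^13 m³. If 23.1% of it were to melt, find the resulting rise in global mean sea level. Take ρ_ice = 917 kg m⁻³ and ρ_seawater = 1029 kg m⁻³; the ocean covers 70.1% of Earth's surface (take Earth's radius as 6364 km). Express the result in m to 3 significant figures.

≈ 0.0427 m

Eryith: 0.231 × 7.40×10^13 m³ × (917/1029) = 1.523×10^13 m³ of water.
Spread over 3.57×10^14 m² of ocean, Δh = 1.523×10^13 / 3.57×10^14 = 0.0427 m.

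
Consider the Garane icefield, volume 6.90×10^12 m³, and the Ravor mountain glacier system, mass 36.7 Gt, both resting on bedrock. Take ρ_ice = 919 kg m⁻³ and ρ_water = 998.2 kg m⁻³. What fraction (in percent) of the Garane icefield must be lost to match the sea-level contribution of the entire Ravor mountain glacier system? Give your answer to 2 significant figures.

Equal sea-level rise means equal mass of meltwater, i.e. equal mass of ice lost.
Ice mass of Ravor: 3.670×10^13 kg; ice mass of Garane: 6.341×10^15 kg.
Fraction required = 3.670×10^13 / 6.341×10^15 = 5.79×10^-3 → 0.58 %.

≈ 0.58 %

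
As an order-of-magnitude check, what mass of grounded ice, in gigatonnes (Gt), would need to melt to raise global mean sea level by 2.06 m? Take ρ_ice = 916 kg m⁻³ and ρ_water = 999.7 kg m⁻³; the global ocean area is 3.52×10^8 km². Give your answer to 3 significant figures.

≈ 7.25×10^5 Gt

Required water volume = Δh × A = 2.06 m × 3.52×10^14 m² = 7.251×10^14 m³.
ρ_w = 999.7 kg m⁻³, so the mass of water = 7.251×10^14 m³ × 999.7 kg m⁻³ = 7.249×10^17 kg = 7.25×10^5 Gt (and the same mass of ice, by conservation).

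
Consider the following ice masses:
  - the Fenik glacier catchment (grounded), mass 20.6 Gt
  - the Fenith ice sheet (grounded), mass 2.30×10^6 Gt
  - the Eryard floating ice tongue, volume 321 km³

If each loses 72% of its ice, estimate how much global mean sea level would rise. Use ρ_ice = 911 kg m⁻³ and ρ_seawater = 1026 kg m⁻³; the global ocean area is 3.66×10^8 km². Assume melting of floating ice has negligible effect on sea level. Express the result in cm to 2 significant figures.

Fenik: 0.72 × 20.6 Gt = 1.483×10^13 kg; dividing by ρ_w = 1026 kg m⁻³ gives 1.446×10^10 m³ of water.
Fenith: 0.72 × 2.30×10^6 Gt = 1.656×10^18 kg; dividing by ρ_w = 1026 kg m⁻³ gives 1.614×10^15 m³ of water.
The Eryard floating ice tongue is floating and already displaces its own weight of water, so its melt adds essentially nothing to sea level.
Total added water ≈ 1.614×10^15 m³ over 3.66×10^14 m² → Δh = 4.41 m = 440 cm.

≈ 440 cm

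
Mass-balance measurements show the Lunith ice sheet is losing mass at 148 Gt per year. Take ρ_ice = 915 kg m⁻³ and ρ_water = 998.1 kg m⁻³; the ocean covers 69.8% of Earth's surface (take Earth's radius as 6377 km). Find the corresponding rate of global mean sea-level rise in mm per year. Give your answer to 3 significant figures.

≈ 0.416 mm/yr

ρ_w = 998.1 kg m⁻³. Annual water volume added = 148 Gt / ρ_w = 1.480×10^14 kg / 998.1 kg m⁻³ = 1.483×10^11 m³.
Δh per year = 1.483×10^11 / 3.57×10^14 = 4.16×10^-4 m = 0.416 mm.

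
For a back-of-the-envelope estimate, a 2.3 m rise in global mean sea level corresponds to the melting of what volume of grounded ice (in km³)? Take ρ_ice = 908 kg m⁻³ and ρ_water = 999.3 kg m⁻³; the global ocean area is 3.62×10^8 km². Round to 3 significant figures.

≈ 9.16×10^5 km³

Required water volume = Δh × A = 2.3 m × 3.62×10^14 m² = 8.326×10^14 m³ = 8.326×10^5 km³.
Ice volume = water volume × ρ_w/ρ_ice = 8.326×10^5 × 999.3/908 = 9.16×10^5 km³.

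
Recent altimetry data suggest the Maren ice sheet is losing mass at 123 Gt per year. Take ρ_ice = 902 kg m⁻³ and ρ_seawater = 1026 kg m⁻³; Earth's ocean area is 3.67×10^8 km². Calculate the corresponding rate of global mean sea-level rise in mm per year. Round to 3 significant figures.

≈ 0.327 mm/yr

ρ_w = 1026 kg m⁻³. Annual water volume added = 123 Gt / ρ_w = 1.230×10^14 kg / 1026 kg m⁻³ = 1.199×10^11 m³.
Δh per year = 1.199×10^11 / 3.67×10^14 = 3.27×10^-4 m = 0.327 mm.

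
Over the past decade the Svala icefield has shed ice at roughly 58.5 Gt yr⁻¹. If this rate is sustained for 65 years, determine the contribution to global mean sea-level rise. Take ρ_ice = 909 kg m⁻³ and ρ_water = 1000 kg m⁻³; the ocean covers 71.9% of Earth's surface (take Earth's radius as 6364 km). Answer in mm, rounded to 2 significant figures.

≈ 10 mm

Total mass lost = 58.5 Gt/yr × 65 yr = 3802 Gt = 3.802×10^15 kg.
ρ_w = 1000 kg m⁻³, so water volume = 3.802×10^15 / 1000 = 3.802×10^12 m³.
Δh = 3.802×10^12 / 3.66×10^14 = 0.0104 m = 10 mm.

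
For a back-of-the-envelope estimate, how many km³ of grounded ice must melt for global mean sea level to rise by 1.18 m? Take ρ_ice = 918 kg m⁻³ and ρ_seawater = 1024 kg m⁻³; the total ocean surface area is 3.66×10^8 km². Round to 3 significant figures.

Required water volume = Δh × A = 1.18 m × 3.66×10^14 m² = 4.319×10^14 m³ = 4.319×10^5 km³.
Ice volume = water volume × ρ_w/ρ_ice = 4.319×10^5 × 1024/918 = 4.82×10^5 km³.

≈ 4.82×10^5 km³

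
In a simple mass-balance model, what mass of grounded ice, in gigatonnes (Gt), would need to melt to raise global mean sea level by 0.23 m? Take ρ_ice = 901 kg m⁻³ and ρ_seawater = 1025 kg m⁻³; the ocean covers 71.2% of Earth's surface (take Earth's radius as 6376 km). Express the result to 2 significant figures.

≈ 8.6×10^4 Gt

Required water volume = Δh × A = 0.23 m × 3.64×10^14 m² = 8.366×10^13 m³.
ρ_w = 1025 kg m⁻³, so the mass of water = 8.366×10^13 m³ × 1025 kg m⁻³ = 8.575×10^16 kg = 8.6×10^4 Gt (and the same mass of ice, by conservation).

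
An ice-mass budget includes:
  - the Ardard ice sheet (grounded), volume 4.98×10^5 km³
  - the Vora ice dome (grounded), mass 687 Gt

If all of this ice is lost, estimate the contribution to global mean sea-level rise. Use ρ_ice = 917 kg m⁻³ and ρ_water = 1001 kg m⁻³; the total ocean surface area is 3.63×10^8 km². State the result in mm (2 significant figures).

≈ 1300 mm

Ardard: 4.98×10^5 km³ × (917/1001) = 4.562×10^5 km³ of water.
Vora: 687 Gt = 6.870×10^14 kg; dividing by ρ_w = 1001 kg m⁻³ gives 6.863×10^11 m³ of water.
Total added water ≈ 4.569×10^14 m³ over 3.63×10^14 m² → Δh = 1.26 m = 1300 mm.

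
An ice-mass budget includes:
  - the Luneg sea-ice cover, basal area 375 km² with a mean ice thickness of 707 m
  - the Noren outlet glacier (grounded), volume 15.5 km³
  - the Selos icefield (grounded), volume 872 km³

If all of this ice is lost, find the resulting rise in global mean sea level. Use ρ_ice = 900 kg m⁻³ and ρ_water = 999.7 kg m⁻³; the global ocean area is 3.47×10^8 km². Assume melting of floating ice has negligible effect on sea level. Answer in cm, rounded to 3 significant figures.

The Luneg sea-ice cover is floating and already displaces its own weight of water, so its melt adds essentially nothing to sea level.
Noren: 15.5 km³ × (900/999.7) = 13.95 km³ of water.
Selos: 872 km³ × (900/999.7) = 785.0 km³ of water.
Total added water ≈ 7.990×10^11 m³ over 3.47×10^14 m² → Δh = 2.30×10^-3 m = 0.230 cm.

≈ 0.230 cm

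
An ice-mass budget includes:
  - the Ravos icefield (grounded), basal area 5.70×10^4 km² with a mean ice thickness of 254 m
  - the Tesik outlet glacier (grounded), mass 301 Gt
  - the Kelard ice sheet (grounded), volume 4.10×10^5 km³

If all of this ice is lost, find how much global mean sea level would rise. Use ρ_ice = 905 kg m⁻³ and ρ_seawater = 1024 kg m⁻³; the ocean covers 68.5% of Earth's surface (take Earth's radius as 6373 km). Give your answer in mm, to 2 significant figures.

≈ 1100 mm

Ravos: ice volume = 5.70×10^4 km² × 254 m = 1.448×10^4 km³; 1.448×10^4 × (905/1024) = 1.280×10^4 km³ of water.
Tesik: 301 Gt = 3.010×10^14 kg; dividing by ρ_w = 1024 kg m⁻³ gives 2.939×10^11 m³ of water.
Kelard: 4.10×10^5 km³ × (905/1024) = 3.624×10^5 km³ of water.
Total added water ≈ 3.754×10^14 m³ over 3.50×10^14 m² → Δh = 1.07 m = 1100 mm.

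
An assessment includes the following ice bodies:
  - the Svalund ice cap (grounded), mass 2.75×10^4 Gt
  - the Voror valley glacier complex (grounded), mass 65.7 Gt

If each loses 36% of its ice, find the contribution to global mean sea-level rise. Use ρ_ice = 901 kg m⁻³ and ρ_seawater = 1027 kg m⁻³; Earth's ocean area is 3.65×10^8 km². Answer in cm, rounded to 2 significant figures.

Svalund: 0.36 × 2.75×10^4 Gt = 9.900×10^15 kg; dividing by ρ_w = 1027 kg m⁻³ gives 9.640×10^12 m³ of water.
Voror: 0.36 × 65.7 Gt = 2.365×10^13 kg; dividing by ρ_w = 1027 kg m⁻³ gives 2.303×10^10 m³ of water.
Total added water ≈ 9.663×10^12 m³ over 3.65×10^14 m² → Δh = 0.0265 m = 2.6 cm.

≈ 2.6 cm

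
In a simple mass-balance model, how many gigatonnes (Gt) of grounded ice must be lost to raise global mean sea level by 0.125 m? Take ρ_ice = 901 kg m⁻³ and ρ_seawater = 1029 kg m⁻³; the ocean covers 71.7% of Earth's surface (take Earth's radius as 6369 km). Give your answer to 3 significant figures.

≈ 4.70×10^4 Gt

Required water volume = Δh × A = 0.125 m × 3.65×10^14 m² = 4.569×10^13 m³.
ρ_w = 1029 kg m⁻³, so the mass of water = 4.569×10^13 m³ × 1029 kg m⁻³ = 4.701×10^16 kg = 4.70×10^4 Gt (and the same mass of ice, by conservation).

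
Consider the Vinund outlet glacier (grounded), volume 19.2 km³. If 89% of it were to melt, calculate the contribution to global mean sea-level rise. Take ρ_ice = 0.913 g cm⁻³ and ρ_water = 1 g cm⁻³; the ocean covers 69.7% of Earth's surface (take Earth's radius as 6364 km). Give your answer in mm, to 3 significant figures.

Vinund: 0.89 × 19.2 km³ × (913/1000) = 15.60 km³ of water.
Spread over 3.55×10^14 m² of ocean, Δh = 1.560×10^10 / 3.55×10^14 = 4.40×10^-5 m = 0.0440 mm.

≈ 0.0440 mm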